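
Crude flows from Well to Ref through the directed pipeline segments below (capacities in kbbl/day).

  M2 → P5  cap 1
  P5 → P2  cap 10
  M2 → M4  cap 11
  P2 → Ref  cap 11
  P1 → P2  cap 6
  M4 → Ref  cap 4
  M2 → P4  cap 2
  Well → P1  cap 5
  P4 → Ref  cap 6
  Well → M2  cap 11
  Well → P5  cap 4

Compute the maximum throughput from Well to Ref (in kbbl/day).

16

Augment Well→P1→P2→Ref: bottleneck 5, flow now 5.
Augment Well→M2→P4→Ref: bottleneck 2, flow now 7.
Augment Well→M2→M4→Ref: bottleneck 4, flow now 11.
Augment Well→P5→P2→Ref: bottleneck 4, flow now 15.
Augment Well→M2→P5→P2→Ref: bottleneck 1, flow now 16.
No augmenting path remains; maximum flow = 16.
In the residual graph, reachable from Well: {Well, M2, M4}.
Min-cut edges: Well→P1 (5), Well→P5 (4), M2→P5 (1), M2→P4 (2), M4→Ref (4); capacity 5 + 4 + 1 + 2 + 4 = 16.
This cut is saturated, so no flow can exceed 16.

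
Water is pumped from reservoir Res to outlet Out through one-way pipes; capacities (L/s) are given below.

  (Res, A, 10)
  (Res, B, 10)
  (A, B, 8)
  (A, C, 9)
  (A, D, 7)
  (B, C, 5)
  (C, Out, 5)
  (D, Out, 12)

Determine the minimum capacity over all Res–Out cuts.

12

Augment Res→A→C→Out: bottleneck 5, flow now 5.
Augment Res→A→D→Out: bottleneck 5, flow now 10.
Augment Res→B→C→A→D→Out: bottleneck 2, flow now 12. (uses reverse residual edge)
No augmenting path remains; maximum flow = 12.
By max-flow min-cut, the minimum cut capacity equals the max flow.
In the residual graph, reachable from Res: {Res, A, B, C}.
Min-cut edges: A→D (7), C→Out (5); capacity 7 + 5 = 12.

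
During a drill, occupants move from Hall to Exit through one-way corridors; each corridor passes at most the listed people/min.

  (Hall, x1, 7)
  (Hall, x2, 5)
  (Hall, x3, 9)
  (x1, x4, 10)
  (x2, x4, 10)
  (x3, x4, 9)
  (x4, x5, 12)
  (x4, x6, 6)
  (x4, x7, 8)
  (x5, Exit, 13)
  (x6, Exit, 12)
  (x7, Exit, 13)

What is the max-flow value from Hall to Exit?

21

Augment Hall→x1→x4→x5→Exit: bottleneck 7, flow now 7.
Augment Hall→x2→x4→x5→Exit: bottleneck 5, flow now 12.
Augment Hall→x3→x4→x6→Exit: bottleneck 6, flow now 18.
Augment Hall→x3→x4→x7→Exit: bottleneck 3, flow now 21.
No augmenting path remains; maximum flow = 21.
In the residual graph, reachable from Hall: {Hall}.
Min-cut edges: Hall→x1 (7), Hall→x2 (5), Hall→x3 (9); capacity 7 + 5 + 9 = 21.
This cut is saturated, so no flow can exceed 21.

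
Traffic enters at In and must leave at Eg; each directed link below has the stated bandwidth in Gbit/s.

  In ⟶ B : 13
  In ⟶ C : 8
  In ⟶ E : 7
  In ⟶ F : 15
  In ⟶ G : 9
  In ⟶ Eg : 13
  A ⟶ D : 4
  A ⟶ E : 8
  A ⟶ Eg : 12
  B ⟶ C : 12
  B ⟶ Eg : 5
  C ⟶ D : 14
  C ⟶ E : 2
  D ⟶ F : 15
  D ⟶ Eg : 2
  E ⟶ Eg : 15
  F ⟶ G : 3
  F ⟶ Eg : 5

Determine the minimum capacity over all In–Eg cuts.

34

Augment In→Eg: bottleneck 13, flow now 13.
Augment In→B→Eg: bottleneck 5, flow now 18.
Augment In→E→Eg: bottleneck 7, flow now 25.
Augment In→F→Eg: bottleneck 5, flow now 30.
Augment In→C→D→Eg: bottleneck 2, flow now 32.
Augment In→C→E→Eg: bottleneck 2, flow now 34.
No augmenting path remains; maximum flow = 34.
By max-flow min-cut, the minimum cut capacity equals the max flow.
In the residual graph, reachable from In: {In, B, C, D, F, G}.
Min-cut edges: In→E (7), In→Eg (13), B→Eg (5), C→E (2), D→Eg (2), F→Eg (5); capacity 7 + 13 + 5 + 2 + 2 + 5 = 34.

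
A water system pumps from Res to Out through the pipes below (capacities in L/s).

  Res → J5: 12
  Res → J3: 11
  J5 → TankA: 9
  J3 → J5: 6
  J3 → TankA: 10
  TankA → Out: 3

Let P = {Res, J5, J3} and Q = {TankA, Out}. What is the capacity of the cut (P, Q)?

Edges leaving {Res, J5, J3}: J5→TankA (9), J3→TankA (10).
Cut capacity = 9 + 10 = 19.

19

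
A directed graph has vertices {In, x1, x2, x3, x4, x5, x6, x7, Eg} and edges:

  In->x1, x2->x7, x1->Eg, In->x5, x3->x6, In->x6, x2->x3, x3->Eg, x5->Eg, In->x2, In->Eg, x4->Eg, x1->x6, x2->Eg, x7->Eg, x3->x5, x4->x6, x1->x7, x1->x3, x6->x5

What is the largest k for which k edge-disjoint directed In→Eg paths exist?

Assign every edge capacity 1; by Menger, the answer equals the max flow.
Path In→Eg (+1); total 1.
Path In→x1→Eg (+1); total 2.
Path In→x2→Eg (+1); total 3.
Path In→x5→Eg (+1); total 4.
No residual In→Eg path; max flow = 4.
Certifying cut of size 4: {In→Eg, In→x1, In→x2, x5→Eg}.

4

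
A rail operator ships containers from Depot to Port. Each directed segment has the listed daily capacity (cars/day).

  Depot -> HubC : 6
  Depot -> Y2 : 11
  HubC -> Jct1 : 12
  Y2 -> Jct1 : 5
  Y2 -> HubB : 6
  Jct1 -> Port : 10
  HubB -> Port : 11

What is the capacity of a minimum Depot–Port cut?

16

Augment Depot→HubC→Jct1→Port: bottleneck 6, flow now 6.
Augment Depot→Y2→Jct1→Port: bottleneck 4, flow now 10.
Augment Depot→Y2→HubB→Port: bottleneck 6, flow now 16.
No augmenting path remains; maximum flow = 16.
By max-flow min-cut, the minimum cut capacity equals the max flow.
In the residual graph, reachable from Depot: {Depot, HubC, Y2, Jct1}.
Min-cut edges: Y2→HubB (6), Jct1→Port (10); capacity 6 + 10 = 16.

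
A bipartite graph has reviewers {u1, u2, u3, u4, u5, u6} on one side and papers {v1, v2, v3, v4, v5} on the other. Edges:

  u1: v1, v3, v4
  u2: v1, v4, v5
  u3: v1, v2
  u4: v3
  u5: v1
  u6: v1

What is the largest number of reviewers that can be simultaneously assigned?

Unit-capacity flow: source→left, listed edges, right→sink; max matching = max flow.
Augmenting path u1→v1 (+1); matched 1.
Augmenting path u2→v4 (+1); matched 2.
Augmenting path u3→v2 (+1); matched 3.
Augmenting path u4→v3 (+1); matched 4.
Augmenting path u5→v1→u1→v4→u2→v5 (+1); matched 5.
No augmenting path remains; maximum matching = 5.
König certificate: {u1, u2, u3, u4, v1} is a vertex cover of size 5 (every listed pair touches it), so no matching can be larger.

5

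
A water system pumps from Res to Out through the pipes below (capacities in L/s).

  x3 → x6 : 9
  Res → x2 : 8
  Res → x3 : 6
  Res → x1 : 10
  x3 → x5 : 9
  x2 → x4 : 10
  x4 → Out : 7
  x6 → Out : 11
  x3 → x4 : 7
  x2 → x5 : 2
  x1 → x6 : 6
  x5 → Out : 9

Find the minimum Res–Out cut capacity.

Augment Res→x1→x6→Out: bottleneck 6, flow now 6.
Augment Res→x2→x4→Out: bottleneck 7, flow now 13.
Augment Res→x2→x5→Out: bottleneck 1, flow now 14.
Augment Res→x3→x5→Out: bottleneck 6, flow now 20.
No augmenting path remains; maximum flow = 20.
By max-flow min-cut, the minimum cut capacity equals the max flow.
In the residual graph, reachable from Res: {Res, x1}.
Min-cut edges: Res→x2 (8), Res→x3 (6), x1→x6 (6); capacity 8 + 6 + 6 = 20.

20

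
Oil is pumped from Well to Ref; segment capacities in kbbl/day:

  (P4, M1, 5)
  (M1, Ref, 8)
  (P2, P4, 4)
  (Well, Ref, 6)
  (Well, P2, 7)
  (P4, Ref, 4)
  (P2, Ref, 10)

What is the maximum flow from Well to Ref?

13

Augment Well→Ref: bottleneck 6, flow now 6.
Augment Well→P2→Ref: bottleneck 7, flow now 13.
No augmenting path remains; maximum flow = 13.
In the residual graph, reachable from Well: {Well}.
Min-cut edges: Well→P2 (7), Well→Ref (6); capacity 7 + 6 = 13.
This cut is saturated, so no flow can exceed 13.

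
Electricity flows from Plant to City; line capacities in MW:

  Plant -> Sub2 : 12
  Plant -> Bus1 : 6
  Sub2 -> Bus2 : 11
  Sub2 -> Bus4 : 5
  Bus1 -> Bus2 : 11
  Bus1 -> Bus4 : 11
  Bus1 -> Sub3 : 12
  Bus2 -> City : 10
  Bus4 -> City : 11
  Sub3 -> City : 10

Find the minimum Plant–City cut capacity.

Augment Plant→Sub2→Bus2→City: bottleneck 10, flow now 10.
Augment Plant→Sub2→Bus4→City: bottleneck 2, flow now 12.
Augment Plant→Bus1→Bus4→City: bottleneck 6, flow now 18.
No augmenting path remains; maximum flow = 18.
By max-flow min-cut, the minimum cut capacity equals the max flow.
In the residual graph, reachable from Plant: {Plant}.
Min-cut edges: Plant→Sub2 (12), Plant→Bus1 (6); capacity 12 + 6 = 18.

18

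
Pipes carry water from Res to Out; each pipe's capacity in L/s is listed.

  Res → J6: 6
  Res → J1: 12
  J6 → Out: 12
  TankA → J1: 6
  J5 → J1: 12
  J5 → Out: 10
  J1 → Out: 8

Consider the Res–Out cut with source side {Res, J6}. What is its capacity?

Edges leaving {Res, J6}: Res→J1 (12), J6→Out (12).
Cut capacity = 12 + 12 = 24.

24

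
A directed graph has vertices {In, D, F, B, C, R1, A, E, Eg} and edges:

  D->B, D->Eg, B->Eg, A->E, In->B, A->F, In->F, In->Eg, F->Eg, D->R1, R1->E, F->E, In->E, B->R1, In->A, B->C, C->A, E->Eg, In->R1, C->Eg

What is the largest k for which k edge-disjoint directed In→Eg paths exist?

4

Assign every edge capacity 1; by Menger, the answer equals the max flow.
Path In→Eg (+1); total 1.
Path In→F→Eg (+1); total 2.
Path In→B→Eg (+1); total 3.
Path In→E→Eg (+1); total 4.
No residual In→Eg path; max flow = 4.
Certifying cut of size 4: {E→Eg, F→Eg, In→B, In→Eg}.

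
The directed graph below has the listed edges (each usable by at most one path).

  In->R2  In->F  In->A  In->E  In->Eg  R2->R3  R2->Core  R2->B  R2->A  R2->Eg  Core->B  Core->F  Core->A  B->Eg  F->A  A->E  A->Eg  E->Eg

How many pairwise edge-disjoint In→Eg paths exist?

4

Assign every edge capacity 1; by Menger, the answer equals the max flow.
Path In→Eg (+1); total 1.
Path In→R2→Eg (+1); total 2.
Path In→A→Eg (+1); total 3.
Path In→E→Eg (+1); total 4.
No residual In→Eg path; max flow = 4.
Certifying cut of size 4: {A→Eg, E→Eg, In→Eg, In→R2}.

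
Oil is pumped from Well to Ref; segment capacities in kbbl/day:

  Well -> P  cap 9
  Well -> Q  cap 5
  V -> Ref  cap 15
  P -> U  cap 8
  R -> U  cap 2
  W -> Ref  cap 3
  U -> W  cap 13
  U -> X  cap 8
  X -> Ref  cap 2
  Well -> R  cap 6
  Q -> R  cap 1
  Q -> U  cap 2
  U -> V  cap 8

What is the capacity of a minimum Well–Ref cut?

Augment Well→P→U→V→Ref: bottleneck 8, flow now 8.
Augment Well→Q→U→W→Ref: bottleneck 2, flow now 10.
Augment Well→R→U→W→Ref: bottleneck 1, flow now 11.
Augment Well→R→U→X→Ref: bottleneck 1, flow now 12.
No augmenting path remains; maximum flow = 12.
By max-flow min-cut, the minimum cut capacity equals the max flow.
In the residual graph, reachable from Well: {Well, P, Q, R}.
Min-cut edges: P→U (8), Q→U (2), R→U (2); capacity 8 + 2 + 2 = 12.

12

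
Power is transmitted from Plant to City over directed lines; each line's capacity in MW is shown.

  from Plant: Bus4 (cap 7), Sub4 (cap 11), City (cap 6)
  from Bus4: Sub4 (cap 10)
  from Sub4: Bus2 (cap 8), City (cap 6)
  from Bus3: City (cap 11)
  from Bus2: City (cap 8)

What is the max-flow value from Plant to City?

20

Augment Plant→City: bottleneck 6, flow now 6.
Augment Plant→Sub4→City: bottleneck 6, flow now 12.
Augment Plant→Sub4→Bus2→City: bottleneck 5, flow now 17.
Augment Plant→Bus4→Sub4→Bus2→City: bottleneck 3, flow now 20.
No augmenting path remains; maximum flow = 20.
In the residual graph, reachable from Plant: {Plant, Bus4, Sub4}.
Min-cut edges: Plant→City (6), Sub4→Bus2 (8), Sub4→City (6); capacity 6 + 8 + 6 = 20.
This cut is saturated, so no flow can exceed 20.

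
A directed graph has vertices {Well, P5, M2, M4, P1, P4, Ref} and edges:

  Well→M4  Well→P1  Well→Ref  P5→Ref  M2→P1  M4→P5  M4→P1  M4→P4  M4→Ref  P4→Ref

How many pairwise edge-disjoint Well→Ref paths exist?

Assign every edge capacity 1; by Menger, the answer equals the max flow.
Path Well→Ref (+1); total 1.
Path Well→M4→Ref (+1); total 2.
No residual Well→Ref path; max flow = 2.
Certifying cut of size 2: {Well→M4, Well→Ref}.

2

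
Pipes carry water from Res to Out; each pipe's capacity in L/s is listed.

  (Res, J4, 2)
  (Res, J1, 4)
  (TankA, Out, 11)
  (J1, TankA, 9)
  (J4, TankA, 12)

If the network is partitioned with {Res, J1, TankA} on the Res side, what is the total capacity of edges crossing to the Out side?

13

Edges leaving {Res, J1, TankA}: Res→J4 (2), TankA→Out (11).
Cut capacity = 2 + 11 = 13.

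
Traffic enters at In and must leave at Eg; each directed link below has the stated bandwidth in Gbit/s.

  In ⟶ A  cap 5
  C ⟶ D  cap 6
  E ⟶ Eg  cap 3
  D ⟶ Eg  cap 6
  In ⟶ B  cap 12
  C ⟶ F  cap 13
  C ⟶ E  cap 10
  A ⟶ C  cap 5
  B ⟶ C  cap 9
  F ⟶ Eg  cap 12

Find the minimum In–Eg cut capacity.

Augment In→A→C→D→Eg: bottleneck 5, flow now 5.
Augment In→B→C→D→Eg: bottleneck 1, flow now 6.
Augment In→B→C→E→Eg: bottleneck 3, flow now 9.
Augment In→B→C→F→Eg: bottleneck 5, flow now 14.
No augmenting path remains; maximum flow = 14.
By max-flow min-cut, the minimum cut capacity equals the max flow.
In the residual graph, reachable from In: {In, B}.
Min-cut edges: In→A (5), B→C (9); capacity 5 + 9 = 14.

14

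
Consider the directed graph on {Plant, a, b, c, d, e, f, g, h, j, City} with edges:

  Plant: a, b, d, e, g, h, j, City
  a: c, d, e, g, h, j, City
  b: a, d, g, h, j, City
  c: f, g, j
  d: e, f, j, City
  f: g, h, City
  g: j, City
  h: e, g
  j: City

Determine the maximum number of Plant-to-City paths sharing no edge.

6

Assign every edge capacity 1; by Menger, the answer equals the max flow.
Path Plant→City (+1); total 1.
Path Plant→a→City (+1); total 2.
Path Plant→b→City (+1); total 3.
Path Plant→d→City (+1); total 4.
Path Plant→g→City (+1); total 5.
Path Plant→j→City (+1); total 6.
No residual Plant→City path; max flow = 6.
Certifying cut of size 6: {Plant→City, Plant→a, Plant→b, Plant→d, g→City, j→City}.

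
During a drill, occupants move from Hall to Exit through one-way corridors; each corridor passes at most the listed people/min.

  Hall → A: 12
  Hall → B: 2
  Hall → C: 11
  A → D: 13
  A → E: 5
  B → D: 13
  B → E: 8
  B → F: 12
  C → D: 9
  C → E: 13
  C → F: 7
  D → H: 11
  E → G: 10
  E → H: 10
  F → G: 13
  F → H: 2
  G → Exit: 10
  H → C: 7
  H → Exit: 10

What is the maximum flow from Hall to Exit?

20

Augment Hall→A→D→H→Exit: bottleneck 10, flow now 10.
Augment Hall→A→E→G→Exit: bottleneck 2, flow now 12.
Augment Hall→B→E→G→Exit: bottleneck 2, flow now 14.
Augment Hall→C→E→G→Exit: bottleneck 6, flow now 20.
No augmenting path remains; maximum flow = 20.
In the residual graph, reachable from Hall: {Hall, A, B, C, D, E, F, G, H}.
Min-cut edges: G→Exit (10), H→Exit (10); capacity 10 + 10 = 20.
This cut is saturated, so no flow can exceed 20.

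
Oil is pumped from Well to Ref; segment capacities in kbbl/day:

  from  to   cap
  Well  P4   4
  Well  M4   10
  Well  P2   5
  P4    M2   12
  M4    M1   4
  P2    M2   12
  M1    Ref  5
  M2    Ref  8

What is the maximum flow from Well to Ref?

Augment Well→P4→M2→Ref: bottleneck 4, flow now 4.
Augment Well→M4→M1→Ref: bottleneck 4, flow now 8.
Augment Well→P2→M2→Ref: bottleneck 4, flow now 12.
No augmenting path remains; maximum flow = 12.
In the residual graph, reachable from Well: {Well, P4, M4, P2, M2}.
Min-cut edges: M4→M1 (4), M2→Ref (8); capacity 4 + 8 = 12.
This cut is saturated, so no flow can exceed 12.

12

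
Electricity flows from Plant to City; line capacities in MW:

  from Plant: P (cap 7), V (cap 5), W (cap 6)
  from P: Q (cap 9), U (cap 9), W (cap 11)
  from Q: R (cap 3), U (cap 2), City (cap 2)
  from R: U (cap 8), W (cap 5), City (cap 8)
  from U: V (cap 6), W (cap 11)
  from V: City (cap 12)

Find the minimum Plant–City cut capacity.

12

Augment Plant→V→City: bottleneck 5, flow now 5.
Augment Plant→P→Q→City: bottleneck 2, flow now 7.
Augment Plant→P→Q→R→City: bottleneck 3, flow now 10.
Augment Plant→P→U→V→City: bottleneck 2, flow now 12.
No augmenting path remains; maximum flow = 12.
By max-flow min-cut, the minimum cut capacity equals the max flow.
In the residual graph, reachable from Plant: {Plant, W}.
Min-cut edges: Plant→P (7), Plant→V (5); capacity 7 + 5 = 12.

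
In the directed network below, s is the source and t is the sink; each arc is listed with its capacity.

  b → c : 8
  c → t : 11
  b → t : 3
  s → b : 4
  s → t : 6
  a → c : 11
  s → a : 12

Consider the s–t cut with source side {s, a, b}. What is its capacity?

28

Edges leaving {s, a, b}: s→t (6), a→c (11), b→c (8), b→t (3).
Cut capacity = 6 + 11 + 8 + 3 = 28.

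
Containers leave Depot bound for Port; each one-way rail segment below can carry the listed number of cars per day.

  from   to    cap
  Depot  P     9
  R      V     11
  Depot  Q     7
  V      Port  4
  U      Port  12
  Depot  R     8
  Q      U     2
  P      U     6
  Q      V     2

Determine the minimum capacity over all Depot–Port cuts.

Augment Depot→P→U→Port: bottleneck 6, flow now 6.
Augment Depot→Q→U→Port: bottleneck 2, flow now 8.
Augment Depot→Q→V→Port: bottleneck 2, flow now 10.
Augment Depot→R→V→Port: bottleneck 2, flow now 12.
No augmenting path remains; maximum flow = 12.
By max-flow min-cut, the minimum cut capacity equals the max flow.
In the residual graph, reachable from Depot: {Depot, P, Q, R, V}.
Min-cut edges: P→U (6), Q→U (2), V→Port (4); capacity 6 + 2 + 4 = 12.

12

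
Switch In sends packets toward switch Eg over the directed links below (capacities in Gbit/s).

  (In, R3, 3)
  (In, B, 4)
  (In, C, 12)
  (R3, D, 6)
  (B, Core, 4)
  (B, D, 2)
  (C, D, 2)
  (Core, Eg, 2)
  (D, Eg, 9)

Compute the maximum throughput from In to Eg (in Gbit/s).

Augment In→R3→D→Eg: bottleneck 3, flow now 3.
Augment In→B→Core→Eg: bottleneck 2, flow now 5.
Augment In→B→D→Eg: bottleneck 2, flow now 7.
Augment In→C→D→Eg: bottleneck 2, flow now 9.
No augmenting path remains; maximum flow = 9.
In the residual graph, reachable from In: {In, C}.
Min-cut edges: In→R3 (3), In→B (4), C→D (2); capacity 3 + 4 + 2 = 9.
This cut is saturated, so no flow can exceed 9.

9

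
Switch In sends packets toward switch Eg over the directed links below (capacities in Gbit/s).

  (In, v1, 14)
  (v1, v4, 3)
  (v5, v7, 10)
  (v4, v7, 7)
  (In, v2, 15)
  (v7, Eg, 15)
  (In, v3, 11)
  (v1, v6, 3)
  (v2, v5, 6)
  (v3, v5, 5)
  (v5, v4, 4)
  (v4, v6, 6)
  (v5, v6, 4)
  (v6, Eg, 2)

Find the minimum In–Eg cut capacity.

Augment In→v1→v6→Eg: bottleneck 2, flow now 2.
Augment In→v1→v4→v7→Eg: bottleneck 3, flow now 5.
Augment In→v2→v5→v7→Eg: bottleneck 6, flow now 11.
Augment In→v3→v5→v7→Eg: bottleneck 4, flow now 15.
Augment In→v3→v5→v4→v7→Eg: bottleneck 1, flow now 16.
No augmenting path remains; maximum flow = 16.
By max-flow min-cut, the minimum cut capacity equals the max flow.
In the residual graph, reachable from In: {In, v1, v2, v3, v6}.
Min-cut edges: v1→v4 (3), v2→v5 (6), v3→v5 (5), v6→Eg (2); capacity 3 + 6 + 5 + 2 = 16.

16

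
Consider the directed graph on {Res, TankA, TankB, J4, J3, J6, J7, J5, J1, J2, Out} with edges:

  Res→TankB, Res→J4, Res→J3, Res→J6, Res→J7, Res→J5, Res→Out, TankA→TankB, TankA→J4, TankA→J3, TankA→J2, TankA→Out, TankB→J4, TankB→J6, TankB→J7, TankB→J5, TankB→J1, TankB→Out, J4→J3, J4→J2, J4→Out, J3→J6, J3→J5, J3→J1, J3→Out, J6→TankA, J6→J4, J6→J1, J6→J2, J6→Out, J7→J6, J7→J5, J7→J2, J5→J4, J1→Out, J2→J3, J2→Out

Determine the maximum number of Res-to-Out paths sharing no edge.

Assign every edge capacity 1; by Menger, the answer equals the max flow.
Path Res→Out (+1); total 1.
Path Res→TankB→Out (+1); total 2.
Path Res→J4→Out (+1); total 3.
Path Res→J3→Out (+1); total 4.
Path Res→J6→Out (+1); total 5.
Path Res→J7→J2→Out (+1); total 6.
Path Res→J5→J4→J3→J1→Out (+1); total 7.
No residual Res→Out path; max flow = 7.
Certifying cut of size 7: {Res→J3, Res→J4, Res→J5, Res→J6, Res→J7, Res→Out, Res→TankB}.

7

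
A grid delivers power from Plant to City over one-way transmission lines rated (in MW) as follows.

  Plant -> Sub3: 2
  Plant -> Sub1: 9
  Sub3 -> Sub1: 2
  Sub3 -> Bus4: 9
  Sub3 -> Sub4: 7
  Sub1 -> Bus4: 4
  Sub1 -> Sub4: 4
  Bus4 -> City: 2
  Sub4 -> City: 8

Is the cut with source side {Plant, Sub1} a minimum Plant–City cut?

No — its capacity is 10, but the minimum cut has capacity 8.

Given cut capacity: 2 + 4 + 4 = 10.
Augment Plant→Sub3→Bus4→City: bottleneck 2, flow now 2.
Augment Plant→Sub1→Sub4→City: bottleneck 4, flow now 6.
Augment Plant→Sub1→Bus4→Sub3→Sub4→City: bottleneck 2, flow now 8. (uses reverse residual edge)
No augmenting path remains; maximum flow = 8.
In the residual graph, reachable from Plant: {Plant, Sub1, Bus4}.
Min-cut edges: Plant→Sub3 (2), Sub1→Sub4 (4), Bus4→City (2); capacity 2 + 4 + 2 = 8.
Cut capacity 10 exceeds the max flow 8, so it is not minimum.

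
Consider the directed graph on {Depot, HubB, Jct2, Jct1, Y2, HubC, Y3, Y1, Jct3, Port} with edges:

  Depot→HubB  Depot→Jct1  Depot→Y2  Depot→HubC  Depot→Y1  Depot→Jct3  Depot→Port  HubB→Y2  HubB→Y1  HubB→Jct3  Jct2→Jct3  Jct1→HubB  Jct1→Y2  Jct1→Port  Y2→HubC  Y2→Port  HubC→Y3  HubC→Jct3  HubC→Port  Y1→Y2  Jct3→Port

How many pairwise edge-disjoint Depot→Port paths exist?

Assign every edge capacity 1; by Menger, the answer equals the max flow.
Path Depot→Port (+1); total 1.
Path Depot→Jct1→Port (+1); total 2.
Path Depot→Y2→Port (+1); total 3.
Path Depot→HubC→Port (+1); total 4.
Path Depot→Jct3→Port (+1); total 5.
No residual Depot→Port path; max flow = 5.
Certifying cut of size 5: {Depot→Jct1, Depot→Port, HubC→Port, Jct3→Port, Y2→Port}.

5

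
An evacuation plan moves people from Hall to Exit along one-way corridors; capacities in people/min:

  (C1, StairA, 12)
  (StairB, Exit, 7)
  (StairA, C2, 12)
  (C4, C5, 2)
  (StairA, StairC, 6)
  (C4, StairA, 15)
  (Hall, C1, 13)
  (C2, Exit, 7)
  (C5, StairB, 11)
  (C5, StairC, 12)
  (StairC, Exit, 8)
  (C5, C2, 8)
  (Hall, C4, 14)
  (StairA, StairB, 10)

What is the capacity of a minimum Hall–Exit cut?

Augment Hall→C1→StairA→C2→Exit: bottleneck 7, flow now 7.
Augment Hall→C1→StairA→StairC→Exit: bottleneck 5, flow now 12.
Augment Hall→C4→StairA→StairC→Exit: bottleneck 1, flow now 13.
Augment Hall→C4→StairA→StairB→Exit: bottleneck 7, flow now 20.
Augment Hall→C4→C5→StairC→Exit: bottleneck 2, flow now 22.
No augmenting path remains; maximum flow = 22.
By max-flow min-cut, the minimum cut capacity equals the max flow.
In the residual graph, reachable from Hall: {Hall, C1, C4, StairA, C2, StairB}.
Min-cut edges: C4→C5 (2), StairA→StairC (6), C2→Exit (7), StairB→Exit (7); capacity 2 + 6 + 7 + 7 = 22.

22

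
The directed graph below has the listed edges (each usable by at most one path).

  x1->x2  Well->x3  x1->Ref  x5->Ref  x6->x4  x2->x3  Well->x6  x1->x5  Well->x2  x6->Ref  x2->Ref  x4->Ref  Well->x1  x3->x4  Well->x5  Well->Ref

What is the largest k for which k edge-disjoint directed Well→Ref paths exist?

Assign every edge capacity 1; by Menger, the answer equals the max flow.
Path Well→Ref (+1); total 1.
Path Well→x1→Ref (+1); total 2.
Path Well→x2→Ref (+1); total 3.
Path Well→x5→Ref (+1); total 4.
Path Well→x6→Ref (+1); total 5.
Path Well→x3→x4→Ref (+1); total 6.
No residual Well→Ref path; max flow = 6.
Certifying cut of size 6: {Well→Ref, Well→x1, Well→x2, Well→x3, Well→x5, Well→x6}.

6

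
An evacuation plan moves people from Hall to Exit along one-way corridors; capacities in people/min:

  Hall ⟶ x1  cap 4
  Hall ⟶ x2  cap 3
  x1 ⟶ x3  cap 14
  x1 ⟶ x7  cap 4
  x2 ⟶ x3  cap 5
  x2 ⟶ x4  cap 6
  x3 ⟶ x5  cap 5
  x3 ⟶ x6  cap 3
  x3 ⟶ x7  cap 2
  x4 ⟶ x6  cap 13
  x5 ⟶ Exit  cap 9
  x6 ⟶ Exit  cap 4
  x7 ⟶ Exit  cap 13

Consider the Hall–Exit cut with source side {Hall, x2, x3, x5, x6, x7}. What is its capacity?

36

Edges leaving {Hall, x2, x3, x5, x6, x7}: Hall→x1 (4), x2→x4 (6), x5→Exit (9), x6→Exit (4), x7→Exit (13).
Cut capacity = 4 + 6 + 9 + 4 + 13 = 36.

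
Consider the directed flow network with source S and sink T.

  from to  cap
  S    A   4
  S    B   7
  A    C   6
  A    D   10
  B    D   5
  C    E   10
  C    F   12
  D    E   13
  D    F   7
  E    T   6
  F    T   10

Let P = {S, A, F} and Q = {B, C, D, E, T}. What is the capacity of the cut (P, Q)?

33

Edges leaving {S, A, F}: S→B (7), A→C (6), A→D (10), F→T (10).
Cut capacity = 7 + 6 + 10 + 10 = 33.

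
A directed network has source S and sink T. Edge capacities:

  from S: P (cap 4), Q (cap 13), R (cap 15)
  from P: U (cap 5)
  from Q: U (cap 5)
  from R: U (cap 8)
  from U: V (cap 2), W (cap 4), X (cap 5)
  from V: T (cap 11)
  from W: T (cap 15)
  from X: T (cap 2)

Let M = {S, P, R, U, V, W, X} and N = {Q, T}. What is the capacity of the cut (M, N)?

41

Edges leaving {S, P, R, U, V, W, X}: S→Q (13), V→T (11), W→T (15), X→T (2).
Cut capacity = 13 + 11 + 15 + 2 = 41.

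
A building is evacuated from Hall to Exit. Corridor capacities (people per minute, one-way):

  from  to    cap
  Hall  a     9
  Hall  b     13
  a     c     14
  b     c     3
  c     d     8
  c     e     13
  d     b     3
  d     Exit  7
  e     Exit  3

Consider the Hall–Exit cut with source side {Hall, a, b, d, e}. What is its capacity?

Edges leaving {Hall, a, b, d, e}: a→c (14), b→c (3), d→Exit (7), e→Exit (3).
Cut capacity = 14 + 3 + 7 + 3 = 27.

27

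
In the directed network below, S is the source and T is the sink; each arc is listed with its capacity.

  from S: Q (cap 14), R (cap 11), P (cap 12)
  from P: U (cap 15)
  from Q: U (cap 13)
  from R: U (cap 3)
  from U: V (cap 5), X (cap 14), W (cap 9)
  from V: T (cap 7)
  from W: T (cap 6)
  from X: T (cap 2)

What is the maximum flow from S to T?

Augment S→P→U→V→T: bottleneck 5, flow now 5.
Augment S→P→U→W→T: bottleneck 6, flow now 11.
Augment S→P→U→X→T: bottleneck 1, flow now 12.
Augment S→Q→U→X→T: bottleneck 1, flow now 13.
No augmenting path remains; maximum flow = 13.
In the residual graph, reachable from S: {S, P, Q, R, U, W, X}.
Min-cut edges: U→V (5), W→T (6), X→T (2); capacity 5 + 6 + 2 = 13.
This cut is saturated, so no flow can exceed 13.

13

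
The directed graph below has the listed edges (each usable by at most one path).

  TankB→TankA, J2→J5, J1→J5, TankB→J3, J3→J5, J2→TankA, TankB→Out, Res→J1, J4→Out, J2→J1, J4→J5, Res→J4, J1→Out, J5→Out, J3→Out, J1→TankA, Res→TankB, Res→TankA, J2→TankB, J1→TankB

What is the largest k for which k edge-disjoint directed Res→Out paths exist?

Assign every edge capacity 1; by Menger, the answer equals the max flow.
Path Res→J1→Out (+1); total 1.
Path Res→TankB→Out (+1); total 2.
Path Res→J4→Out (+1); total 3.
No residual Res→Out path; max flow = 3.
Certifying cut of size 3: {Res→J1, Res→J4, Res→TankB}.

3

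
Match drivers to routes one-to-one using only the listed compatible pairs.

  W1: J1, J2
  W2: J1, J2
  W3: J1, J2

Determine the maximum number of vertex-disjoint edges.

2

Unit-capacity flow: source→left, listed edges, right→sink; max matching = max flow.
Augmenting path W1→J1 (+1); matched 1.
Augmenting path W2→J2 (+1); matched 2.
No augmenting path remains; maximum matching = 2.
König certificate: {J1, J2} is a vertex cover of size 2 (every listed pair touches it), so no matching can be larger.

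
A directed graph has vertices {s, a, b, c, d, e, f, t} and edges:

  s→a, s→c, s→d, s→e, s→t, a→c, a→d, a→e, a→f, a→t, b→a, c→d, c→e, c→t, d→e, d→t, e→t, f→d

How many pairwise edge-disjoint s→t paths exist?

Assign every edge capacity 1; by Menger, the answer equals the max flow.
Path s→t (+1); total 1.
Path s→a→t (+1); total 2.
Path s→c→t (+1); total 3.
Path s→d→t (+1); total 4.
Path s→e→t (+1); total 5.
No residual s→t path; max flow = 5.
Certifying cut of size 5: {s→a, s→c, s→d, s→e, s→t}.

5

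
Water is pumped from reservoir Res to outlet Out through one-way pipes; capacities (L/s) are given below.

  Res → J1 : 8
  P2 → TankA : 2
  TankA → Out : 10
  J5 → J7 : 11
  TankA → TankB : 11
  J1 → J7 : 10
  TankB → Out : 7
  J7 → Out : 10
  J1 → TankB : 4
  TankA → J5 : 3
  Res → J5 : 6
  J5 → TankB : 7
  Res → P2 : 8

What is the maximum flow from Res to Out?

16

Augment Res→J1→J7→Out: bottleneck 8, flow now 8.
Augment Res→P2→TankA→Out: bottleneck 2, flow now 10.
Augment Res→J5→J7→Out: bottleneck 2, flow now 12.
Augment Res→J5→TankB→Out: bottleneck 4, flow now 16.
No augmenting path remains; maximum flow = 16.
In the residual graph, reachable from Res: {Res, P2}.
Min-cut edges: Res→J1 (8), Res→J5 (6), P2→TankA (2); capacity 8 + 6 + 2 = 16.
This cut is saturated, so no flow can exceed 16.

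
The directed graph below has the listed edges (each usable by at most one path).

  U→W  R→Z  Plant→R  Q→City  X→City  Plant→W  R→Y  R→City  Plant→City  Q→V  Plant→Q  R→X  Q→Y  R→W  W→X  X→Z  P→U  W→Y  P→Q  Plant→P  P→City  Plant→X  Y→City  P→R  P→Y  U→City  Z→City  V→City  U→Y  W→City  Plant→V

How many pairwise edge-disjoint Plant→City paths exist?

Assign every edge capacity 1; by Menger, the answer equals the max flow.
Path Plant→City (+1); total 1.
Path Plant→P→City (+1); total 2.
Path Plant→Q→City (+1); total 3.
Path Plant→R→City (+1); total 4.
Path Plant→V→City (+1); total 5.
Path Plant→W→City (+1); total 6.
Path Plant→X→City (+1); total 7.
No residual Plant→City path; max flow = 7.
Certifying cut of size 7: {Plant→City, Plant→P, Plant→Q, Plant→R, Plant→V, Plant→W, Plant→X}.

7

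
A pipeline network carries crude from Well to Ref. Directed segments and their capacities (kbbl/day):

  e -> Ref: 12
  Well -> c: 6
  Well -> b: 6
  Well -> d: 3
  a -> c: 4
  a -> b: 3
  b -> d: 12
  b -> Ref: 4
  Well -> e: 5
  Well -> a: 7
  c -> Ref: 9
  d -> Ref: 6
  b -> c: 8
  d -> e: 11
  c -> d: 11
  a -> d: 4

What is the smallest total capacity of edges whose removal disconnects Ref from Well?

Augment Well→b→Ref: bottleneck 4, flow now 4.
Augment Well→c→Ref: bottleneck 6, flow now 10.
Augment Well→d→Ref: bottleneck 3, flow now 13.
Augment Well→e→Ref: bottleneck 5, flow now 18.
Augment Well→a→c→Ref: bottleneck 3, flow now 21.
Augment Well→a→d→Ref: bottleneck 3, flow now 24.
Augment Well→a→d→e→Ref: bottleneck 1, flow now 25.
Augment Well→b→d→e→Ref: bottleneck 2, flow now 27.
No augmenting path remains; maximum flow = 27.
By max-flow min-cut, the minimum cut capacity equals the max flow.
In the residual graph, reachable from Well: {Well}.
Min-cut edges: Well→a (7), Well→b (6), Well→c (6), Well→d (3), Well→e (5); capacity 7 + 6 + 6 + 3 + 5 = 27.

27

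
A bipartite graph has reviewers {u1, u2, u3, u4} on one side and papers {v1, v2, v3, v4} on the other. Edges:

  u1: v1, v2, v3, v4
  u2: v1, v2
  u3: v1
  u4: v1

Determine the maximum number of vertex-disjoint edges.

3

Unit-capacity flow: source→left, listed edges, right→sink; max matching = max flow.
Augmenting path u1→v1 (+1); matched 1.
Augmenting path u2→v2 (+1); matched 2.
Augmenting path u3→v1→u1→v3 (+1); matched 3.
No augmenting path remains; maximum matching = 3.
König certificate: {u1, u2, v1} is a vertex cover of size 3 (every listed pair touches it), so no matching can be larger.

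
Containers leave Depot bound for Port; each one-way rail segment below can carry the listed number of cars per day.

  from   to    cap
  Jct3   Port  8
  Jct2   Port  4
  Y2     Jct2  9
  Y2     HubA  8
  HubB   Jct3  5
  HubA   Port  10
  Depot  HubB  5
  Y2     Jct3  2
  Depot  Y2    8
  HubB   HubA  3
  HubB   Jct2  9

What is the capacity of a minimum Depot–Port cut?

Augment Depot→Y2→HubA→Port: bottleneck 8, flow now 8.
Augment Depot→HubB→HubA→Port: bottleneck 2, flow now 10.
Augment Depot→HubB→Jct3→Port: bottleneck 3, flow now 13.
No augmenting path remains; maximum flow = 13.
By max-flow min-cut, the minimum cut capacity equals the max flow.
In the residual graph, reachable from Depot: {Depot}.
Min-cut edges: Depot→Y2 (8), Depot→HubB (5); capacity 8 + 5 = 13.

13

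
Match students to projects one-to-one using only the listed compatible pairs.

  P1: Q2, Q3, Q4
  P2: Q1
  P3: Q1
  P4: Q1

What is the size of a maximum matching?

2

Unit-capacity flow: source→left, listed edges, right→sink; max matching = max flow.
Augmenting path P1→Q2 (+1); matched 1.
Augmenting path P2→Q1 (+1); matched 2.
No augmenting path remains; maximum matching = 2.
König certificate: {P1, Q1} is a vertex cover of size 2 (every listed pair touches it), so no matching can be larger.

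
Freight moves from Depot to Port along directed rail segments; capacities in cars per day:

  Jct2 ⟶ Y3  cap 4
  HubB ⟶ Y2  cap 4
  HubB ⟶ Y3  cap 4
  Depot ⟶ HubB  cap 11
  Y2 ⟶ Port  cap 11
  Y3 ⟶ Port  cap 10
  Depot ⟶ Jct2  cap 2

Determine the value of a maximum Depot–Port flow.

Augment Depot→HubB→Y2→Port: bottleneck 4, flow now 4.
Augment Depot→HubB→Y3→Port: bottleneck 4, flow now 8.
Augment Depot→Jct2→Y3→Port: bottleneck 2, flow now 10.
No augmenting path remains; maximum flow = 10.
In the residual graph, reachable from Depot: {Depot, HubB}.
Min-cut edges: Depot→Jct2 (2), HubB→Y2 (4), HubB→Y3 (4); capacity 2 + 4 + 4 = 10.
This cut is saturated, so no flow can exceed 10.

10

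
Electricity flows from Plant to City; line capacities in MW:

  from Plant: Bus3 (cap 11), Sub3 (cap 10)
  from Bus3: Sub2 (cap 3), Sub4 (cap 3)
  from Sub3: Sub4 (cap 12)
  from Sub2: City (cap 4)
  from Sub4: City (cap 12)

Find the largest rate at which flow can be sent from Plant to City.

Augment Plant→Bus3→Sub2→City: bottleneck 3, flow now 3.
Augment Plant→Bus3→Sub4→City: bottleneck 3, flow now 6.
Augment Plant→Sub3→Sub4→City: bottleneck 9, flow now 15.
No augmenting path remains; maximum flow = 15.
In the residual graph, reachable from Plant: {Plant, Bus3, Sub3, Sub4}.
Min-cut edges: Bus3→Sub2 (3), Sub4→City (12); capacity 3 + 12 = 15.
This cut is saturated, so no flow can exceed 15.

15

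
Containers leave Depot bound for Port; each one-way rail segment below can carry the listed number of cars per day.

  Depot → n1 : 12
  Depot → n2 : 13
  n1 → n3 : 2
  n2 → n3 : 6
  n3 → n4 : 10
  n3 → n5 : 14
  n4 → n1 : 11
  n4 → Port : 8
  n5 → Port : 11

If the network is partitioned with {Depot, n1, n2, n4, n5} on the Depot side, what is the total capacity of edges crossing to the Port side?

Edges leaving {Depot, n1, n2, n4, n5}: n1→n3 (2), n2→n3 (6), n4→Port (8), n5→Port (11).
Cut capacity = 2 + 6 + 8 + 11 = 27.

27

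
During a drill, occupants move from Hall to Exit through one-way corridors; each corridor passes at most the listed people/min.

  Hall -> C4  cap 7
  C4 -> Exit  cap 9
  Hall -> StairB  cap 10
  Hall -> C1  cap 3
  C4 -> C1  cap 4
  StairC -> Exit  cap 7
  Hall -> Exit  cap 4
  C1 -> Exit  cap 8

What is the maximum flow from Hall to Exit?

14

Augment Hall→Exit: bottleneck 4, flow now 4.
Augment Hall→C4→Exit: bottleneck 7, flow now 11.
Augment Hall→C1→Exit: bottleneck 3, flow now 14.
No augmenting path remains; maximum flow = 14.
In the residual graph, reachable from Hall: {Hall, StairB}.
Min-cut edges: Hall→C4 (7), Hall→C1 (3), Hall→Exit (4); capacity 7 + 3 + 4 = 14.
This cut is saturated, so no flow can exceed 14.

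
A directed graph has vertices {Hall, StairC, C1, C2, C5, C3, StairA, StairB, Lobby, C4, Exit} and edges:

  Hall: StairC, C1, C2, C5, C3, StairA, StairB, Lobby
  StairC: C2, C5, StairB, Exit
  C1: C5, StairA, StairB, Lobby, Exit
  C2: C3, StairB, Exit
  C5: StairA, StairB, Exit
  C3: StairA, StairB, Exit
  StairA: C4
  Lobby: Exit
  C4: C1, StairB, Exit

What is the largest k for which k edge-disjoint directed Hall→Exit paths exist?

7

Assign every edge capacity 1; by Menger, the answer equals the max flow.
Path Hall→StairC→Exit (+1); total 1.
Path Hall→C1→Exit (+1); total 2.
Path Hall→C2→Exit (+1); total 3.
Path Hall→C5→Exit (+1); total 4.
Path Hall→C3→Exit (+1); total 5.
Path Hall→Lobby→Exit (+1); total 6.
Path Hall→StairA→C4→Exit (+1); total 7.
No residual Hall→Exit path; max flow = 7.
Certifying cut of size 7: {Hall→C1, Hall→C2, Hall→C3, Hall→C5, Hall→Lobby, Hall→StairA, Hall→StairC}.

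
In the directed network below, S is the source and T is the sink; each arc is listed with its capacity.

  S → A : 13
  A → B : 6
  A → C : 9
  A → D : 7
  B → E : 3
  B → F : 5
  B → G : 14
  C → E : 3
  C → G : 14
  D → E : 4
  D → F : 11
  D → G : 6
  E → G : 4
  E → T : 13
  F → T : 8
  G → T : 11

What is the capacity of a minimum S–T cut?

Augment S→A→B→E→T: bottleneck 3, flow now 3.
Augment S→A→B→F→T: bottleneck 3, flow now 6.
Augment S→A→C→E→T: bottleneck 3, flow now 9.
Augment S→A→C→G→T: bottleneck 4, flow now 13.
No augmenting path remains; maximum flow = 13.
By max-flow min-cut, the minimum cut capacity equals the max flow.
In the residual graph, reachable from S: {S}.
Min-cut edges: S→A (13); capacity 13 = 13.

13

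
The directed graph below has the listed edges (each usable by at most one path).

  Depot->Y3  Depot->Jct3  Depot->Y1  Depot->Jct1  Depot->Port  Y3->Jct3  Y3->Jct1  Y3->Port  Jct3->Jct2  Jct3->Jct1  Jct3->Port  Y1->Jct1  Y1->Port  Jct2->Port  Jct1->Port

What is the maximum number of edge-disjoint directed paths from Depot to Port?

Assign every edge capacity 1; by Menger, the answer equals the max flow.
Path Depot→Port (+1); total 1.
Path Depot→Y3→Port (+1); total 2.
Path Depot→Jct3→Port (+1); total 3.
Path Depot→Y1→Port (+1); total 4.
Path Depot→Jct1→Port (+1); total 5.
No residual Depot→Port path; max flow = 5.
Certifying cut of size 5: {Depot→Jct1, Depot→Jct3, Depot→Port, Depot→Y1, Depot→Y3}.

5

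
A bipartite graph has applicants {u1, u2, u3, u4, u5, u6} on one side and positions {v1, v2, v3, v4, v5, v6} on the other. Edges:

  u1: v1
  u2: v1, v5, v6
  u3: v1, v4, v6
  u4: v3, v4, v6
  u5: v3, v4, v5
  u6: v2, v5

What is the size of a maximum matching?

Unit-capacity flow: source→left, listed edges, right→sink; max matching = max flow.
Augmenting path u1→v1 (+1); matched 1.
Augmenting path u2→v5 (+1); matched 2.
Augmenting path u3→v4 (+1); matched 3.
Augmenting path u4→v3 (+1); matched 4.
Augmenting path u6→v2 (+1); matched 5.
Augmenting path u5→v3→u4→v6 (+1); matched 6.
No augmenting path remains; maximum matching = 6.
König certificate: {u1, u2, u3, u4, u5, u6} is a vertex cover of size 6 (every listed pair touches it), so no matching can be larger.

6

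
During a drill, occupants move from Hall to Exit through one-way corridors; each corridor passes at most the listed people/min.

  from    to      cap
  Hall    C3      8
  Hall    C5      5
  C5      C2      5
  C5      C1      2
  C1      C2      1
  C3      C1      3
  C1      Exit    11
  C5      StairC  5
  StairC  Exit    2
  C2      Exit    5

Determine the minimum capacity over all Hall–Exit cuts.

Augment Hall→C5→StairC→Exit: bottleneck 2, flow now 2.
Augment Hall→C5→C2→Exit: bottleneck 3, flow now 5.
Augment Hall→C3→C1→Exit: bottleneck 3, flow now 8.
No augmenting path remains; maximum flow = 8.
By max-flow min-cut, the minimum cut capacity equals the max flow.
In the residual graph, reachable from Hall: {Hall, C3}.
Min-cut edges: Hall→C5 (5), C3→C1 (3); capacity 5 + 3 = 8.

8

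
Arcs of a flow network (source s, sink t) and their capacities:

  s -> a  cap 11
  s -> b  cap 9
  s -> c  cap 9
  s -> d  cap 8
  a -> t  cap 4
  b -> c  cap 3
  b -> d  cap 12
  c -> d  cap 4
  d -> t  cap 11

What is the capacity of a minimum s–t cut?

Augment s→a→t: bottleneck 4, flow now 4.
Augment s→d→t: bottleneck 8, flow now 12.
Augment s→b→d→t: bottleneck 3, flow now 15.
No augmenting path remains; maximum flow = 15.
By max-flow min-cut, the minimum cut capacity equals the max flow.
In the residual graph, reachable from s: {s, a, b, c, d}.
Min-cut edges: a→t (4), d→t (11); capacity 4 + 11 = 15.

15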